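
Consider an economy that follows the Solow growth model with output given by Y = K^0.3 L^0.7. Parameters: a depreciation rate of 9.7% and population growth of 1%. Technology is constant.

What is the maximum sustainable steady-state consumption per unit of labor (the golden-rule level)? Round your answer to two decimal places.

At the golden rule, f'(k) = n + δ, so α·k^(α−1) = n + δ and k_gold = (α/(n + δ))^(1/(1−α)).
k_gold = (0.3/0.107)^(1/0.7) = 2.8037^1.4286 ≈ 4.3614
c_gold = f(k_gold) − (n + δ)·k_gold = 1.5556 − 0.107×4.3614 ≈ 1.0889

c_gold ≈ 1.09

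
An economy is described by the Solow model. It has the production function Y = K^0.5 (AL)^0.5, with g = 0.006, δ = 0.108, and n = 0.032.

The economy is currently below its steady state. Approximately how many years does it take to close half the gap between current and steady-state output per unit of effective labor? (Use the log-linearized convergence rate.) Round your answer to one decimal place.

Near the steady state the convergence rate is λ = (1 − α)(n + g + δ).
λ = (1 − 0.5) × 0.146 = 0.5 × 0.146 = 0.0730
Half-life = ln 2 / λ = 0.6931 / 0.0730 ≈ 9.49 years

t_½ ≈ 9.5 years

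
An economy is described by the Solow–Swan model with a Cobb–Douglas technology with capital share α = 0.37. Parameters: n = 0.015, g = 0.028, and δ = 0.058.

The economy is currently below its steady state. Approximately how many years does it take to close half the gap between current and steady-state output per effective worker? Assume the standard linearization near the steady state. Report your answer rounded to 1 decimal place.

Near the steady state the convergence rate is λ = (1 − α)(n + g + δ).
λ = (1 − 0.37) × 0.101 = 0.63 × 0.101 = 0.06363
Half-life = ln 2 / λ = 0.6931 / 0.06363 ≈ 10.89 years

t_½ ≈ 10.9 years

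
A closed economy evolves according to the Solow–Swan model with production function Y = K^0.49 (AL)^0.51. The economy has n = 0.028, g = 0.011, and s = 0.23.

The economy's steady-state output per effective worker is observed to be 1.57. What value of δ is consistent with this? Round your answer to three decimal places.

At the steady state, Δk = 0, so s·k^α = (n + g + δ)·k.
Since y* = [s/(n + g + δ)]^(α/(1−α)), we have s/(n + g + δ) = (y*)^((1−α)/α) = 1.57^1.0408 = 1.5992.
Therefore n + g + δ = s / 1.5992 = 0.23 / 1.5992 = 0.1438, so δ = 0.1438 − 0.039 = 0.1048.

δ ≈ 0.105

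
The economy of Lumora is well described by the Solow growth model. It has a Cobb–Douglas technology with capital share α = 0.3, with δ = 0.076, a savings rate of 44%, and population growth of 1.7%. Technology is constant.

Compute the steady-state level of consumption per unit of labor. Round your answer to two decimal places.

Steady state requires s·f(k) = (n + δ)·k, i.e. s·k^α = (n + δ)·k.
Dividing both sides by k: k^(1−α) = s / (n + δ).
k^0.7 = 0.44 / (0.017 + 0.076) = 0.44 / 0.093 = 4.7312
k* = 4.7312^(1/0.7) ≈ 9.2097
y* = (k*)^α = 9.2097^0.3 ≈ 1.9466
c* = (1 − s)·y* = (1 − 0.44) × 1.9466 ≈ 1.0901

c* = 1.09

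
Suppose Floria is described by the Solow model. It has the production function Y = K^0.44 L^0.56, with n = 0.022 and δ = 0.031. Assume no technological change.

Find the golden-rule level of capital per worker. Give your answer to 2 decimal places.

The golden rule sets f'(k) = n + δ, i.e. α·k^(α−1) = n + δ.
So k^(1−α) = α / (n + δ) = 0.44 / 0.053 = 8.3019.
k_gold = 8.3019^(1/0.56) ≈ 43.7914

k_gold ≈ 43.79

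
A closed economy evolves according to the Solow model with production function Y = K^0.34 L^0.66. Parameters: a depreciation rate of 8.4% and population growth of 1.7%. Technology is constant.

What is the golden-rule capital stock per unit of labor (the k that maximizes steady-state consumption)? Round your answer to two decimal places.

The golden rule sets f'(k) = n + δ, i.e. α·k^(α−1) = n + δ.
So k^(1−α) = α / (n + δ) = 0.34 / 0.101 = 3.3663.
k_gold = 3.3663^(1/0.66) ≈ 6.2910

k_gold ≈ 6.29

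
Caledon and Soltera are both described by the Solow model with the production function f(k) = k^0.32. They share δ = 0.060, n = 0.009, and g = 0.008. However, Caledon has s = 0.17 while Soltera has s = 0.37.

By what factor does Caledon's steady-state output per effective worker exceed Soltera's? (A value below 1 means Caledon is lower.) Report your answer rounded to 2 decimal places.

Steady-state y* = [s/(n + g + δ)]^(α/(1−α)), so the ratio is [ (s_C/(n + g + δ)_C) / (s_S/(n + g + δ)_S) ]^0.4706.
s_C/(n + g + δ)_C = 0.17/0.077 = 2.2078; s_S/(n + g + δ)_S = 0.37/0.077 = 4.8052.
Ratio = (2.2078/4.8052)^0.4706 = 0.4595^0.4706 ≈ 0.6935

y*_C / y*_S ≈ 0.69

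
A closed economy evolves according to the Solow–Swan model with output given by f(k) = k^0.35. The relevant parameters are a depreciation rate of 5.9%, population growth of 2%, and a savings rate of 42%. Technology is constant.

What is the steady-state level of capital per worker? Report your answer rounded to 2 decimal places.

In steady state, investment equals break-even investment: s·k^α = (n + δ)·k.
Dividing both sides by k: k^(1−α) = s / (n + δ).
k^0.65 = 0.42 / (0.020 + 0.059) = 0.42 / 0.079 = 5.3165
k* = 5.3165^(1/0.65) ≈ 13.0722

k* ≈ 13.07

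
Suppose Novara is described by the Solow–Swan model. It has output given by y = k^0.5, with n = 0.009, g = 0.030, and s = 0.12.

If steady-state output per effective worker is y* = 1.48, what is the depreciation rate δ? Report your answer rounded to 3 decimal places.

δ ≈ 0.042

Steady state requires s·f(k) = (n + g + δ)·k, i.e. s·k^α = (n + g + δ)·k.
Since y* = [s/(n + g + δ)]^(α/(1−α)), we have s/(n + g + δ) = (y*)^((1−α)/α) = 1.48^1 = 1.4800.
Therefore n + g + δ = s / 1.4800 = 0.12 / 1.4800 = 0.0811, so δ = 0.0811 − 0.039 = 0.0421.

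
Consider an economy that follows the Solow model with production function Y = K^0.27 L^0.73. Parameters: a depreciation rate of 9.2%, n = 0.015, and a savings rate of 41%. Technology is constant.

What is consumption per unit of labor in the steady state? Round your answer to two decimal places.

c* = 0.97

At the steady state, Δk = 0, so s·k^α = (n + δ)·k.
Dividing both sides by k: k^(1−α) = s / (n + δ).
k^0.73 = 0.41 / (0.015 + 0.092) = 0.41 / 0.107 = 3.8318
k* = 3.8318^(1/0.73) ≈ 6.2977
y* = (k*)^α = 6.2977^0.27 ≈ 1.6435
c* = (1 − s)·y* = (1 − 0.41) × 1.6435 ≈ 0.9697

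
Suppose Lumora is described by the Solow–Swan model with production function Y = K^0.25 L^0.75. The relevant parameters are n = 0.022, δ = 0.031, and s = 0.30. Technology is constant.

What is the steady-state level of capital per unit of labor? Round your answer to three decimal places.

In steady state, investment equals break-even investment: s·k^α = (n + δ)·k.
Rearranging, k^(1−α) = s / (n + δ).
k^0.75 = 0.30 / (0.022 + 0.031) = 0.30 / 0.053 = 5.6604
k* = 5.6604^(1/0.75) ≈ 10.0878

k* = 10.088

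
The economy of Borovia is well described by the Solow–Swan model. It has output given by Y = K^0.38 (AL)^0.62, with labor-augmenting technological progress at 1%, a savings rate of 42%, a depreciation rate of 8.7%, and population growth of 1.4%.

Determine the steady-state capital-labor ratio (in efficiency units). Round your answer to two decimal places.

k* = 8.55

Steady state requires s·f(k) = (n + g + δ)·k, i.e. s·k^α = (n + g + δ)·k.
Dividing both sides by k: k^(1−α) = s / (n + g + δ).
k^0.62 = 0.42 / (0.014 + 0.010 + 0.087) = 0.42 / 0.111 = 3.7838
k* = 3.7838^(1/0.62) ≈ 8.5535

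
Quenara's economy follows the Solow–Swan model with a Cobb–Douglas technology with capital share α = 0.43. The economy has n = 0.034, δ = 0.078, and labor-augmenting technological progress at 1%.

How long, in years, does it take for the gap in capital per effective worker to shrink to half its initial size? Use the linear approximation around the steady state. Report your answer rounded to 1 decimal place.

Near the steady state the convergence rate is λ = (1 − α)(n + g + δ).
λ = (1 − 0.43) × 0.122 = 0.57 × 0.122 = 0.06954
Half-life = ln 2 / λ = 0.6931 / 0.06954 ≈ 9.97 years

about 10.0 years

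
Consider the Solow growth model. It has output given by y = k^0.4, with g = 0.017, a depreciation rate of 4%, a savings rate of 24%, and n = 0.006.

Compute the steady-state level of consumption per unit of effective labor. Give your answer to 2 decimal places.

c* = 1.85

In steady state, investment equals break-even investment: s·k^α = (n + g + δ)·k.
Rearranging, k^(1−α) = s / (n + g + δ).
k^0.6 = 0.24 / (0.006 + 0.017 + 0.040) = 0.24 / 0.063 = 3.8095
k* = 3.8095^(1/0.6) ≈ 9.2921
y* = (k*)^α = 9.2921^0.4 ≈ 2.4392
c* = (1 − s)·y* = (1 − 0.24) × 2.4392 ≈ 1.8538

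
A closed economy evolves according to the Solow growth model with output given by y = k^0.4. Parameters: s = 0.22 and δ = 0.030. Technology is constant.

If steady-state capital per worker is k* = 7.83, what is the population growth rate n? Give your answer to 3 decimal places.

In steady state, investment equals break-even investment: s·k^α = (n + δ)·k.
So s / (n + δ) = (k*)^(1−α) = 7.83^0.6 = 3.4376.
Therefore n + δ = s / 3.4376 = 0.22 / 3.4376 = 0.0640, so n = 0.0640 − 0.030 = 0.0340.

n ≈ 0.034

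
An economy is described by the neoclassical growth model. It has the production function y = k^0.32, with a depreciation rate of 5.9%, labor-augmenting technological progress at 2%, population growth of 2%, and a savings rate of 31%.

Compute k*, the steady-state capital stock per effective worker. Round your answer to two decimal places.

In steady state, investment equals break-even investment: s·k^α = (n + g + δ)·k.
Rearranging, k^(1−α) = s / (n + g + δ).
k^0.68 = 0.31 / (0.020 + 0.020 + 0.059) = 0.31 / 0.099 = 3.1313
k* = 3.1313^(1/0.68) ≈ 5.3581

k* ≈ 5.36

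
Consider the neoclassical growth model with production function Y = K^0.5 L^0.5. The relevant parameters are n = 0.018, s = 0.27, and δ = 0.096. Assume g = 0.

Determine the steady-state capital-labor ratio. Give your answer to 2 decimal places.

k* ≈ 5.61

Steady state requires s·f(k) = (n + δ)·k, i.e. s·k^α = (n + δ)·k.
Rearranging, k^(1−α) = s / (n + δ).
k^0.5 = 0.27 / (0.018 + 0.096) = 0.27 / 0.114 = 2.3684
k* = 2.3684^(1/0.5) ≈ 5.6093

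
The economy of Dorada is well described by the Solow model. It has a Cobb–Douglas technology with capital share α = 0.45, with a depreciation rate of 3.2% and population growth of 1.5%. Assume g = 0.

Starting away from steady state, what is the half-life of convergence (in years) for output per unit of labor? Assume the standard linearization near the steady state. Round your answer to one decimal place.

t_½ ≈ 26.8 years

Near the steady state the convergence rate is λ = (1 − α)(n + δ).
λ = (1 − 0.45) × 0.047 = 0.55 × 0.047 = 0.02585
Half-life = ln 2 / λ = 0.6931 / 0.02585 ≈ 26.81 years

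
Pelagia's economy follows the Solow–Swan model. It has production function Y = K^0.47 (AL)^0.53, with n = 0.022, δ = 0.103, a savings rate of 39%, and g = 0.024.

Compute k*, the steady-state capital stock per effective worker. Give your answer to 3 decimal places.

Steady state requires s·f(k) = (n + g + δ)·k, i.e. s·k^α = (n + g + δ)·k.
Rearranging, k^(1−α) = s / (n + g + δ).
k^0.53 = 0.39 / (0.022 + 0.024 + 0.103) = 0.39 / 0.149 = 2.6174
k* = 2.6174^(1/0.53) ≈ 6.1438

k* = 6.144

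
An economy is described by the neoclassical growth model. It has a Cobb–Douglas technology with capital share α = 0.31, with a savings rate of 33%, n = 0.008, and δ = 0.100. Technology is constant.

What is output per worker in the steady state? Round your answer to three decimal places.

In steady state, investment equals break-even investment: s·k^α = (n + δ)·k.
Rearranging, k^(1−α) = s / (n + δ).
k^0.69 = 0.33 / (0.008 + 0.100) = 0.33 / 0.108 = 3.0556
k* = 3.0556^(1/0.69) ≈ 5.0471
y* = (k*)^α = 5.0471^0.31 ≈ 1.6517

y* = 1.652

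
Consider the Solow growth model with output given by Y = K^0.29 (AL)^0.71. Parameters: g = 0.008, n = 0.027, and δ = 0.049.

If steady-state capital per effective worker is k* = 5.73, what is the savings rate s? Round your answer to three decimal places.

At the steady state, Δk = 0, so s·k^α = (n + g + δ)·k.
So s / (n + g + δ) = (k*)^(1−α) = 5.73^0.71 = 3.4537.
Therefore s = 3.4537 × (n + g + δ) = 3.4537 × 0.084 = 0.2901.

s ≈ 0.290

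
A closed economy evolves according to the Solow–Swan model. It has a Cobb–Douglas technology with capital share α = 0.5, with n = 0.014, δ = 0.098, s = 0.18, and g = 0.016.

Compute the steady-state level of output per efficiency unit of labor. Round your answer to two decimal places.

In steady state, investment equals break-even investment: s·k^α = (n + g + δ)·k.
Dividing both sides by k: k^(1−α) = s / (n + g + δ).
k^0.5 = 0.18 / (0.014 + 0.016 + 0.098) = 0.18 / 0.128 = 1.4063
k* = 1.4063^(1/0.5) ≈ 1.9777
y* = (k*)^α = 1.9777^0.5 ≈ 1.4063

y* = 1.41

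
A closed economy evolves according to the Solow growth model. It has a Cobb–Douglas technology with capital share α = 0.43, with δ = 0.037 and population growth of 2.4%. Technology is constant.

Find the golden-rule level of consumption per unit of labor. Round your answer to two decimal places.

c_gold ≈ 2.49

At the golden rule, f'(k) = n + δ, so α·k^(α−1) = n + δ and k_gold = (α/(n + δ))^(1/(1−α)).
k_gold = (0.43/0.061)^(1/0.57) = 7.0492^1.7544 ≈ 30.7593
c_gold = f(k_gold) − (n + δ)·k_gold = 4.3634 − 0.061×30.7593 ≈ 2.4871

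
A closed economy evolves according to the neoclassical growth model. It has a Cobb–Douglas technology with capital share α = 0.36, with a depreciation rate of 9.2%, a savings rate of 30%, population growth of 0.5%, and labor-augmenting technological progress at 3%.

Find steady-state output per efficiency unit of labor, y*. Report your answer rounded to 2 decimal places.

y* = 1.62

At the steady state, Δk = 0, so s·k^α = (n + g + δ)·k.
Dividing both sides by k: k^(1−α) = s / (n + g + δ).
k^0.64 = 0.30 / (0.005 + 0.030 + 0.092) = 0.30 / 0.127 = 2.3622
k* = 2.3622^(1/0.64) ≈ 3.8310
y* = (k*)^α = 3.8310^0.36 ≈ 1.6218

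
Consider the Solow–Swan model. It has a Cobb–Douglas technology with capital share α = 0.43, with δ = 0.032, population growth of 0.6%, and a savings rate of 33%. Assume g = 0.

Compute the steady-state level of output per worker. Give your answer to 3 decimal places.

y* = 5.107

Steady state requires s·f(k) = (n + δ)·k, i.e. s·k^α = (n + δ)·k.
Dividing both sides by k: k^(1−α) = s / (n + δ).
k^0.57 = 0.33 / (0.006 + 0.032) = 0.33 / 0.038 = 8.6842
k* = 8.6842^(1/0.57) ≈ 44.3501
y* = (k*)^α = 44.3501^0.43 ≈ 5.1070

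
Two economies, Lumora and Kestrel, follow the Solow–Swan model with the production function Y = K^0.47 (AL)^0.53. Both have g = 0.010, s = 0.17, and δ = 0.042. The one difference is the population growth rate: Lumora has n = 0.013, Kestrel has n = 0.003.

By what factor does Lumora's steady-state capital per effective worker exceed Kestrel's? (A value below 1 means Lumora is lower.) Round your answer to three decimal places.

ratio ≈ 0.730

Steady-state k* = [s/(n + g + δ)]^(1/(1−α)), so the ratio is [ (s_L/(n + g + δ)_L) / (s_K/(n + g + δ)_K) ]^1.8868.
s_L/(n + g + δ)_L = 0.17/0.065 = 2.6154; s_K/(n + g + δ)_K = 0.17/0.055 = 3.0909.
Ratio = (2.6154/3.0909)^1.8868 = 0.8462^1.8868 ≈ 0.7297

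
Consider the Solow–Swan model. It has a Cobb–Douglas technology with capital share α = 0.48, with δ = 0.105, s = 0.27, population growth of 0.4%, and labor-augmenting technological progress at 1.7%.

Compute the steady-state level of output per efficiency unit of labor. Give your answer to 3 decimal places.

y* ≈ 2.021

Steady state requires s·f(k) = (n + g + δ)·k, i.e. s·k^α = (n + g + δ)·k.
Dividing both sides by k: k^(1−α) = s / (n + g + δ).
k^0.52 = 0.27 / (0.004 + 0.017 + 0.105) = 0.27 / 0.126 = 2.1429
k* = 2.1429^(1/0.52) ≈ 4.3305
y* = (k*)^α = 4.3305^0.48 ≈ 2.0209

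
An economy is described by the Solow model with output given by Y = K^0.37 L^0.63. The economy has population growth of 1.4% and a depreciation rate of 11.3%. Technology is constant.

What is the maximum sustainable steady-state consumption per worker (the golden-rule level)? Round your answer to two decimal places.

c_gold ≈ 1.18

At the golden rule, f'(k) = n + δ, so α·k^(α−1) = n + δ and k_gold = (α/(n + δ))^(1/(1−α)).
k_gold = (0.37/0.127)^(1/0.63) = 2.9134^1.5873 ≈ 5.4594
c_gold = f(k_gold) − (n + δ)·k_gold = 1.8739 − 0.127×5.4594 ≈ 1.1806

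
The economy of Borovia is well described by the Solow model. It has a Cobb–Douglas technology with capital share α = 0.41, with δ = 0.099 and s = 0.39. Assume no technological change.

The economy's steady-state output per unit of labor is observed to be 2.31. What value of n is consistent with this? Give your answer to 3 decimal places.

In steady state, investment equals break-even investment: s·k^α = (n + δ)·k.
Since y* = [s/(n + δ)]^(α/(1−α)), we have s/(n + δ) = (y*)^((1−α)/α) = 2.31^1.439 = 3.3361.
Therefore n + δ = s / 3.3361 = 0.39 / 3.3361 = 0.1169, so n = 0.1169 − 0.099 = 0.0179.

n ≈ 0.018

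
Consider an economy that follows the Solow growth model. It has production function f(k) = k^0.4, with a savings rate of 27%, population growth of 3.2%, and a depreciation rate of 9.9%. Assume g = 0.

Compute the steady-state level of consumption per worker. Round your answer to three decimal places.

In steady state, investment equals break-even investment: s·k^α = (n + δ)·k.
Rearranging, k^(1−α) = s / (n + δ).
k^0.6 = 0.27 / (0.032 + 0.099) = 0.27 / 0.131 = 2.0611
k* = 2.0611^(1/0.6) ≈ 3.3381
y* = (k*)^α = 3.3381^0.4 ≈ 1.6196
c* = (1 − s)·y* = (1 − 0.27) × 1.6196 ≈ 1.1823

c* ≈ 1.182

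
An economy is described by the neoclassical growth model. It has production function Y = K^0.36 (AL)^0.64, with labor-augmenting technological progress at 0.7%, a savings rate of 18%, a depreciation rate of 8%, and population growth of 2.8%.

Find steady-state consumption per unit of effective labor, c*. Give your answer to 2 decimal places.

c* ≈ 1.06

Steady state requires s·f(k) = (n + g + δ)·k, i.e. s·k^α = (n + g + δ)·k.
Rearranging, k^(1−α) = s / (n + g + δ).
k^0.64 = 0.18 / (0.028 + 0.007 + 0.080) = 0.18 / 0.115 = 1.5652
k* = 1.5652^(1/0.64) ≈ 2.0138
y* = (k*)^α = 2.0138^0.36 ≈ 1.2866
c* = (1 − s)·y* = (1 − 0.18) × 1.2866 ≈ 1.0550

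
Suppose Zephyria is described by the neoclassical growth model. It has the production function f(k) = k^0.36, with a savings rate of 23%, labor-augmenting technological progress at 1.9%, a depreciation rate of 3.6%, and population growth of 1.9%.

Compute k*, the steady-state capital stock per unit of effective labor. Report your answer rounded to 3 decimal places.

k* ≈ 5.882

Steady state requires s·f(k) = (n + g + δ)·k, i.e. s·k^α = (n + g + δ)·k.
Dividing both sides by k: k^(1−α) = s / (n + g + δ).
k^0.64 = 0.23 / (0.019 + 0.019 + 0.036) = 0.23 / 0.074 = 3.1081
k* = 3.1081^(1/0.64) ≈ 5.8820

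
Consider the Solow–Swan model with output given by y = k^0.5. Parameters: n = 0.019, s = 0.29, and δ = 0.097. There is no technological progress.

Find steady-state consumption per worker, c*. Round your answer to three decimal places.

Steady state requires s·f(k) = (n + δ)·k, i.e. s·k^α = (n + δ)·k.
Dividing both sides by k: k^(1−α) = s / (n + δ).
k^0.5 = 0.29 / (0.019 + 0.097) = 0.29 / 0.116 = 2.5000
k* = 2.5000^(1/0.5) ≈ 6.2500
y* = (k*)^α = 6.2500^0.5 ≈ 2.5000
c* = (1 − s)·y* = (1 − 0.29) × 2.5000 ≈ 1.7750

c* ≈ 1.775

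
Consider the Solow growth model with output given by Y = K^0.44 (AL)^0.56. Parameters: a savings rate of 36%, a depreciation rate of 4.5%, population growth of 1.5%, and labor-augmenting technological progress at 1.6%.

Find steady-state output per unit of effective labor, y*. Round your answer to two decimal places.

Steady state requires s·f(k) = (n + g + δ)·k, i.e. s·k^α = (n + g + δ)·k.
Dividing both sides by k: k^(1−α) = s / (n + g + δ).
k^0.56 = 0.36 / (0.015 + 0.016 + 0.045) = 0.36 / 0.076 = 4.7368
k* = 4.7368^(1/0.56) ≈ 16.0777
y* = (k*)^α = 16.0777^0.44 ≈ 3.3942

y* ≈ 3.39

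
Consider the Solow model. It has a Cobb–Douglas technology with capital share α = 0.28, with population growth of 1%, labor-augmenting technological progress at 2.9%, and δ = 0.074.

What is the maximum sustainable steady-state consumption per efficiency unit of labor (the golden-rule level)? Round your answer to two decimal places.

c_gold ≈ 1.02

At the golden rule, f'(k) = n + g + δ, so α·k^(α−1) = n + g + δ and k_gold = (α/(n + g + δ))^(1/(1−α)).
k_gold = (0.28/0.113)^(1/0.72) = 2.4779^1.3889 ≈ 3.5265
c_gold = f(k_gold) − (n + g + δ)·k_gold = 1.4232 − 0.113×3.5265 ≈ 1.0247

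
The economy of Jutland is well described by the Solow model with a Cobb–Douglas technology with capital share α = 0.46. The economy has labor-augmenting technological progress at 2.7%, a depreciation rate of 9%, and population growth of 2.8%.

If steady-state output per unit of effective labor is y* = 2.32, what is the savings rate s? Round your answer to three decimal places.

Steady state requires s·f(k) = (n + g + δ)·k, i.e. s·k^α = (n + g + δ)·k.
Since y* = [s/(n + g + δ)]^(α/(1−α)), we have s/(n + g + δ) = (y*)^((1−α)/α) = 2.32^1.1739 = 2.6856.
Therefore s = 2.6856 × (n + g + δ) = 2.6856 × 0.145 = 0.3894.

s ≈ 0.389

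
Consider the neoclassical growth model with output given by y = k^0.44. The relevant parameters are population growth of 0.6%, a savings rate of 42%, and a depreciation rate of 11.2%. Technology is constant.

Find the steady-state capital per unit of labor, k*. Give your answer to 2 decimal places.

k* = 9.65

In steady state, investment equals break-even investment: s·k^α = (n + δ)·k.
Dividing both sides by k: k^(1−α) = s / (n + δ).
k^0.56 = 0.42 / (0.006 + 0.112) = 0.42 / 0.118 = 3.5593
k* = 3.5593^(1/0.56) ≈ 9.6512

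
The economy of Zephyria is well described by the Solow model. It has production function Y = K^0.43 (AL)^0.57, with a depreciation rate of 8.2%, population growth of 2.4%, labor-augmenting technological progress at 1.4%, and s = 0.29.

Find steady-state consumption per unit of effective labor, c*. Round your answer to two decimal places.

c* ≈ 1.38

Steady state requires s·f(k) = (n + g + δ)·k, i.e. s·k^α = (n + g + δ)·k.
Rearranging, k^(1−α) = s / (n + g + δ).
k^0.57 = 0.29 / (0.024 + 0.014 + 0.082) = 0.29 / 0.120 = 2.4167
k* = 2.4167^(1/0.57) ≈ 4.7024
y* = (k*)^α = 4.7024^0.43 ≈ 1.9458
c* = (1 − s)·y* = (1 − 0.29) × 1.9458 ≈ 1.3815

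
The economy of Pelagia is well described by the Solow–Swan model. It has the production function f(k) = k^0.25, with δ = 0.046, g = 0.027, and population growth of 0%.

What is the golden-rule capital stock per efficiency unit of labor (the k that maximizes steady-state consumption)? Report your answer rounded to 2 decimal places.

The golden rule sets f'(k) = n + g + δ, i.e. α·k^(α−1) = n + g + δ.
So k^(1−α) = α / (n + g + δ) = 0.25 / 0.073 = 3.4247.
k_gold = 3.4247^(1/0.75) ≈ 5.1621

k_gold ≈ 5.16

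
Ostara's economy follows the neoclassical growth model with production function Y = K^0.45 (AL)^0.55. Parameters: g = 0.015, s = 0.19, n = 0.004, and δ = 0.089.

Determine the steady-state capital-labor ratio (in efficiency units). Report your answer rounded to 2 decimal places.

At the steady state, Δk = 0, so s·k^α = (n + g + δ)·k.
Dividing both sides by k: k^(1−α) = s / (n + g + δ).
k^0.55 = 0.19 / (0.004 + 0.015 + 0.089) = 0.19 / 0.108 = 1.7593
k* = 1.7593^(1/0.55) ≈ 2.7930

k* ≈ 2.79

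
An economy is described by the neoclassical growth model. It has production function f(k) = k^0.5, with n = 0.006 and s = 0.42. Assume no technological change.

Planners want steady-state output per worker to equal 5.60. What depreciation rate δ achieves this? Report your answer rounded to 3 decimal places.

At the steady state, Δk = 0, so s·k^α = (n + δ)·k.
Since y* = [s/(n + δ)]^(α/(1−α)), we have s/(n + δ) = (y*)^((1−α)/α) = 5.60^1 = 5.6000.
Therefore n + δ = s / 5.6000 = 0.42 / 5.6000 = 0.0750, so δ = 0.0750 − 0.006 = 0.0690.

δ ≈ 0.069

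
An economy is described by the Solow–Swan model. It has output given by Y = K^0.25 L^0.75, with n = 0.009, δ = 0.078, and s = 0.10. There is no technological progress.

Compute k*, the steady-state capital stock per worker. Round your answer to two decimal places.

In steady state, investment equals break-even investment: s·k^α = (n + δ)·k.
Dividing both sides by k: k^(1−α) = s / (n + δ).
k^0.75 = 0.10 / (0.009 + 0.078) = 0.10 / 0.087 = 1.1494
k* = 1.1494^(1/0.75) ≈ 1.2040

k* ≈ 1.20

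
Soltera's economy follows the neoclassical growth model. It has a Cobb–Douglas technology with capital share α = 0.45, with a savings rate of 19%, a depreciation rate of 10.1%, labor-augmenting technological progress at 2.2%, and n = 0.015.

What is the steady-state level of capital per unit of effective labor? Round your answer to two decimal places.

k* = 1.79

At the steady state, Δk = 0, so s·k^α = (n + g + δ)·k.
Dividing both sides by k: k^(1−α) = s / (n + g + δ).
k^0.55 = 0.19 / (0.015 + 0.022 + 0.101) = 0.19 / 0.138 = 1.3768
k* = 1.3768^(1/0.55) ≈ 1.7885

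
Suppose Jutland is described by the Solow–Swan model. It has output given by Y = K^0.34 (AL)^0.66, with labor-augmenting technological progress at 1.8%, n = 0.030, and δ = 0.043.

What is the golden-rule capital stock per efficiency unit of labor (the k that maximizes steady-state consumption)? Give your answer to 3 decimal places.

k_gold ≈ 7.368

The golden rule sets f'(k) = n + g + δ, i.e. α·k^(α−1) = n + g + δ.
So k^(1−α) = α / (n + g + δ) = 0.34 / 0.091 = 3.7363.
k_gold = 3.7363^(1/0.66) ≈ 7.3678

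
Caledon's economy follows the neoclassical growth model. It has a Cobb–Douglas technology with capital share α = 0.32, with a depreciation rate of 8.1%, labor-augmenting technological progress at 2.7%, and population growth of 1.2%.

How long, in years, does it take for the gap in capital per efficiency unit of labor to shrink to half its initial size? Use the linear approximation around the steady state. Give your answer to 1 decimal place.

Near the steady state the convergence rate is λ = (1 − α)(n + g + δ).
λ = (1 − 0.32) × 0.120 = 0.68 × 0.120 = 0.0816
Half-life = ln 2 / λ = 0.6931 / 0.0816 ≈ 8.49 years

about 8.5 years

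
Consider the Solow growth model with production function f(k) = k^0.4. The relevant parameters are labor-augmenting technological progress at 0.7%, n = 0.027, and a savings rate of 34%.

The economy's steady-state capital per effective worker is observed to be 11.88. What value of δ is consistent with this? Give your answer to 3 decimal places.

δ ≈ 0.043

At the steady state, Δk = 0, so s·k^α = (n + g + δ)·k.
So s / (n + g + δ) = (k*)^(1−α) = 11.88^0.6 = 4.4146.
Therefore n + g + δ = s / 4.4146 = 0.34 / 4.4146 = 0.0770, so δ = 0.0770 − 0.034 = 0.0430.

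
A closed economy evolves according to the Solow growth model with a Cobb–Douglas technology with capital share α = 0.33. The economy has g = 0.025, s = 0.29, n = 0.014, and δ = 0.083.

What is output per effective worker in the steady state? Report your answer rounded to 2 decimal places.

y* ≈ 1.53

In steady state, investment equals break-even investment: s·k^α = (n + g + δ)·k.
Dividing both sides by k: k^(1−α) = s / (n + g + δ).
k^0.67 = 0.29 / (0.014 + 0.025 + 0.083) = 0.29 / 0.122 = 2.3770
k* = 2.3770^(1/0.67) ≈ 3.6411
y* = (k*)^α = 3.6411^0.33 ≈ 1.5318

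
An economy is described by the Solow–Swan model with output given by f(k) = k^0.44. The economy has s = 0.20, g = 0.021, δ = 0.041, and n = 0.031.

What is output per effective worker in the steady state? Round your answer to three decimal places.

In steady state, investment equals break-even investment: s·k^α = (n + g + δ)·k.
Dividing both sides by k: k^(1−α) = s / (n + g + δ).
k^0.56 = 0.20 / (0.031 + 0.021 + 0.041) = 0.20 / 0.093 = 2.1505
k* = 2.1505^(1/0.56) ≈ 3.9248
y* = (k*)^α = 3.9248^0.44 ≈ 1.8251

y* ≈ 1.825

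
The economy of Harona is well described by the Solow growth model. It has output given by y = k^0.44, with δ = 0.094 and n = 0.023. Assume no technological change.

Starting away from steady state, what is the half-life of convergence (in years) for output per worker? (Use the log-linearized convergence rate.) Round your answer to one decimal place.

Near the steady state the convergence rate is λ = (1 − α)(n + δ).
λ = (1 − 0.44) × 0.117 = 0.56 × 0.117 = 0.06552
Half-life = ln 2 / λ = 0.6931 / 0.06552 ≈ 10.58 years

t_½ ≈ 10.6 years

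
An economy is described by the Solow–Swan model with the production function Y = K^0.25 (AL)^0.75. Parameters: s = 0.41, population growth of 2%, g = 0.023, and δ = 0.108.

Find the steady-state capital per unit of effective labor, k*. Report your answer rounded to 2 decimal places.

k* = 3.79

Steady state requires s·f(k) = (n + g + δ)·k, i.e. s·k^α = (n + g + δ)·k.
Rearranging, k^(1−α) = s / (n + g + δ).
k^0.75 = 0.41 / (0.020 + 0.023 + 0.108) = 0.41 / 0.151 = 2.7152
k* = 2.7152^(1/0.75) ≈ 3.7879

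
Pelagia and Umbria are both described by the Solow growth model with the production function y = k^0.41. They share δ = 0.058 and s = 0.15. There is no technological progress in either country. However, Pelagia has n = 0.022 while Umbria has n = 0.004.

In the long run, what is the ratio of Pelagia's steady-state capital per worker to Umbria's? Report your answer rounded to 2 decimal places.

Steady-state k* = [s/(n + δ)]^(1/(1−α)), so the ratio is [ (s_P/(n + δ)_P) / (s_U/(n + δ)_U) ]^1.6949.
s_P/(n + δ)_P = 0.15/0.080 = 1.8750; s_U/(n + δ)_U = 0.15/0.062 = 2.4194.
Ratio = (1.8750/2.4194)^1.6949 = 0.7750^1.6949 ≈ 0.6492

k*_P / k*_U ≈ 0.65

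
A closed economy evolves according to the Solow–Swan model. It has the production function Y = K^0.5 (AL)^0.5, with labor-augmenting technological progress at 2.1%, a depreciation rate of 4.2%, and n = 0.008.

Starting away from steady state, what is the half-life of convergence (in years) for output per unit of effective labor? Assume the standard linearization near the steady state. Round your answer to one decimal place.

half-life ≈ 19.5 years

Near the steady state the convergence rate is λ = (1 − α)(n + g + δ).
λ = (1 − 0.5) × 0.071 = 0.5 × 0.071 = 0.0355
Half-life = ln 2 / λ = 0.6931 / 0.0355 ≈ 19.52 years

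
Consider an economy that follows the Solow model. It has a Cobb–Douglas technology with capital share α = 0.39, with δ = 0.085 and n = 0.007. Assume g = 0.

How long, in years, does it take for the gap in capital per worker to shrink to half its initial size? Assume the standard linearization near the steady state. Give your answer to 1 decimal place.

about 12.4 years

Near the steady state the convergence rate is λ = (1 − α)(n + δ).
λ = (1 − 0.39) × 0.092 = 0.61 × 0.092 = 0.05612
Half-life = ln 2 / λ = 0.6931 / 0.05612 ≈ 12.35 years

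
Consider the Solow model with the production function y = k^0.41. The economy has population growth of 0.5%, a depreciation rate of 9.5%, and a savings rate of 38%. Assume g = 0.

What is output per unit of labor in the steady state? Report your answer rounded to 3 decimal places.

y* ≈ 2.529

In steady state, investment equals break-even investment: s·k^α = (n + δ)·k.
Rearranging, k^(1−α) = s / (n + δ).
k^0.59 = 0.38 / (0.005 + 0.095) = 0.38 / 0.100 = 3.8000
k* = 3.8000^(1/0.59) ≈ 9.6091
y* = (k*)^α = 9.6091^0.41 ≈ 2.5287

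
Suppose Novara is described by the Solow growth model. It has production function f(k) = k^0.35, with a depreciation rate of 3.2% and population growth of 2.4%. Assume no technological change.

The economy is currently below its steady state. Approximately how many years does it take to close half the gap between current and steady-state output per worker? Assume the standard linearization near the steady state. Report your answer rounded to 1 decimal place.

Near the steady state the convergence rate is λ = (1 − α)(n + δ).
λ = (1 − 0.35) × 0.056 = 0.65 × 0.056 = 0.0364
Half-life = ln 2 / λ = 0.6931 / 0.0364 ≈ 19.04 years

t_½ ≈ 19.0 years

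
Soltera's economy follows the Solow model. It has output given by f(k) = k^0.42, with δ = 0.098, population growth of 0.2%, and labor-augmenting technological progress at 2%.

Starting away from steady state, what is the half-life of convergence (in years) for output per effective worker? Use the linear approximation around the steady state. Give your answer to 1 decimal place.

half-life ≈ 10.0 years

Near the steady state the convergence rate is λ = (1 − α)(n + g + δ).
λ = (1 − 0.42) × 0.120 = 0.58 × 0.120 = 0.0696
Half-life = ln 2 / λ = 0.6931 / 0.0696 ≈ 9.96 years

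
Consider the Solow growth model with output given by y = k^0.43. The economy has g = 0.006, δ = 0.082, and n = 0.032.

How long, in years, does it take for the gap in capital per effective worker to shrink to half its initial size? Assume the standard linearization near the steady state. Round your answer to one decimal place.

about 10.1 years

Near the steady state the convergence rate is λ = (1 − α)(n + g + δ).
λ = (1 − 0.43) × 0.120 = 0.57 × 0.120 = 0.0684
Half-life = ln 2 / λ = 0.6931 / 0.0684 ≈ 10.13 years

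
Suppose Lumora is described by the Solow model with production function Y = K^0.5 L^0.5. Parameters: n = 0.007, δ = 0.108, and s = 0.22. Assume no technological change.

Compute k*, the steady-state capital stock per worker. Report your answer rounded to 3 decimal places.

At the steady state, Δk = 0, so s·k^α = (n + δ)·k.
Rearranging, k^(1−α) = s / (n + δ).
k^0.5 = 0.22 / (0.007 + 0.108) = 0.22 / 0.115 = 1.9130
k* = 1.9130^(1/0.5) ≈ 3.6596

k* ≈ 3.660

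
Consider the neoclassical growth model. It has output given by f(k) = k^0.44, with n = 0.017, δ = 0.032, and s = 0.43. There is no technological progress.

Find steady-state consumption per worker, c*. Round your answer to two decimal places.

In steady state, investment equals break-even investment: s·k^α = (n + δ)·k.
Rearranging, k^(1−α) = s / (n + δ).
k^0.56 = 0.43 / (0.017 + 0.032) = 0.43 / 0.049 = 8.7755
k* = 8.7755^(1/0.56) ≈ 48.3520
y* = (k*)^α = 48.3520^0.44 ≈ 5.5099
c* = (1 − s)·y* = (1 − 0.43) × 5.5099 ≈ 3.1406

c* = 3.14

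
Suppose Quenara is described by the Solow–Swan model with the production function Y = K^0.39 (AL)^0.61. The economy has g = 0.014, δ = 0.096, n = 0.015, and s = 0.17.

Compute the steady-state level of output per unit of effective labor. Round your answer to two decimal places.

At the steady state, Δk = 0, so s·k^α = (n + g + δ)·k.
Rearranging, k^(1−α) = s / (n + g + δ).
k^0.61 = 0.17 / (0.015 + 0.014 + 0.096) = 0.17 / 0.125 = 1.3600
k* = 1.3600^(1/0.61) ≈ 1.6555
y* = (k*)^α = 1.6555^0.39 ≈ 1.2173

y* ≈ 1.22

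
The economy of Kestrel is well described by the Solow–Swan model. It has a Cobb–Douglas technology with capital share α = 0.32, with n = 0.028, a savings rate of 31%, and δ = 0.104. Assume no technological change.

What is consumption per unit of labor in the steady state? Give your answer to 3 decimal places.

At the steady state, Δk = 0, so s·k^α = (n + δ)·k.
Dividing both sides by k: k^(1−α) = s / (n + δ).
k^0.68 = 0.31 / (0.028 + 0.104) = 0.31 / 0.132 = 2.3485
k* = 2.3485^(1/0.68) ≈ 3.5098
y* = (k*)^α = 3.5098^0.32 ≈ 1.4945
c* = (1 − s)·y* = (1 − 0.31) × 1.4945 ≈ 1.0312

c* ≈ 1.031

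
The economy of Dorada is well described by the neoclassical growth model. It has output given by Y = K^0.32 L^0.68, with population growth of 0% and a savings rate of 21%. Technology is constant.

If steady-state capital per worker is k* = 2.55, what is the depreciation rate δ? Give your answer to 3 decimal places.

In steady state, investment equals break-even investment: s·k^α = (n + δ)·k.
So s / (n + δ) = (k*)^(1−α) = 2.55^0.68 = 1.8899.
Therefore n + δ = s / 1.8899 = 0.21 / 1.8899 = 0.1111, so δ = 0.1111 − 0.000 = 0.1111.

δ ≈ 0.111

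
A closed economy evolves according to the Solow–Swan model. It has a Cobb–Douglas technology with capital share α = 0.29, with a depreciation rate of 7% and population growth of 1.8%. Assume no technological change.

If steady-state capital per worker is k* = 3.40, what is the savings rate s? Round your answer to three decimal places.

s ≈ 0.210

In steady state, investment equals break-even investment: s·k^α = (n + δ)·k.
So s / (n + δ) = (k*)^(1−α) = 3.40^0.71 = 2.3842.
Therefore s = 2.3842 × (n + δ) = 2.3842 × 0.088 = 0.2098.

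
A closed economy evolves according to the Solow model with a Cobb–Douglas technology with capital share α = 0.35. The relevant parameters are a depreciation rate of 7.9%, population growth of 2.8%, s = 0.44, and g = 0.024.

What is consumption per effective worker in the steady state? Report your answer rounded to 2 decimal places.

c* ≈ 1.08

In steady state, investment equals break-even investment: s·k^α = (n + g + δ)·k.
Dividing both sides by k: k^(1−α) = s / (n + g + δ).
k^0.65 = 0.44 / (0.028 + 0.024 + 0.079) = 0.44 / 0.131 = 3.3588
k* = 3.3588^(1/0.65) ≈ 6.4493
y* = (k*)^α = 6.4493^0.35 ≈ 1.9201
c* = (1 − s)·y* = (1 − 0.44) × 1.9201 ≈ 1.0753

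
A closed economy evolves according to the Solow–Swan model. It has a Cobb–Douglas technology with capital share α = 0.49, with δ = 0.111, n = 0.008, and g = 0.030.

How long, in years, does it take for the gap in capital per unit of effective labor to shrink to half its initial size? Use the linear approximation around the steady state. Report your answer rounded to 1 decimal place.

t_½ ≈ 9.1 years

Near the steady state the convergence rate is λ = (1 − α)(n + g + δ).
λ = (1 − 0.49) × 0.149 = 0.51 × 0.149 = 0.07599
Half-life = ln 2 / λ = 0.6931 / 0.07599 ≈ 9.12 years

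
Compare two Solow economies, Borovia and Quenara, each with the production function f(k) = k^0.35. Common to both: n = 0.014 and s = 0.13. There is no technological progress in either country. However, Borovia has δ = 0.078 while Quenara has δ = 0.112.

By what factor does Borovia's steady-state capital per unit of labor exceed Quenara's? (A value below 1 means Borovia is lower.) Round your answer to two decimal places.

k*_B / k*_Q ≈ 1.62

Steady-state k* = [s/(n + δ)]^(1/(1−α)), so the ratio is [ (s_B/(n + δ)_B) / (s_Q/(n + δ)_Q) ]^1.5385.
s_B/(n + δ)_B = 0.13/0.092 = 1.4130; s_Q/(n + δ)_Q = 0.13/0.126 = 1.0317.
Ratio = (1.4130/1.0317)^1.5385 = 1.3696^1.5385 ≈ 1.6224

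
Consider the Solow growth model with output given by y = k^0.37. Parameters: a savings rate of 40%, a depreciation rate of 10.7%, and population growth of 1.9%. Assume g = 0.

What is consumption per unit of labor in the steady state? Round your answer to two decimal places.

c* ≈ 1.18

In steady state, investment equals break-even investment: s·k^α = (n + δ)·k.
Dividing both sides by k: k^(1−α) = s / (n + δ).
k^0.63 = 0.40 / (0.019 + 0.107) = 0.40 / 0.126 = 3.1746
k* = 3.1746^(1/0.63) ≈ 6.2565
y* = (k*)^α = 6.2565^0.37 ≈ 1.9708
c* = (1 − s)·y* = (1 − 0.40) × 1.9708 ≈ 1.1825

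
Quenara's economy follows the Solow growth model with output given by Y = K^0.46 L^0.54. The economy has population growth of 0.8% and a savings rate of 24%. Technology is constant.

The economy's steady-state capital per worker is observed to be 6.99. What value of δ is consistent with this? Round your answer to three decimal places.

δ ≈ 0.076

In steady state, investment equals break-even investment: s·k^α = (n + δ)·k.
So s / (n + δ) = (k*)^(1−α) = 6.99^0.54 = 2.8577.
Therefore n + δ = s / 2.8577 = 0.24 / 2.8577 = 0.0840, so δ = 0.0840 − 0.008 = 0.0760.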